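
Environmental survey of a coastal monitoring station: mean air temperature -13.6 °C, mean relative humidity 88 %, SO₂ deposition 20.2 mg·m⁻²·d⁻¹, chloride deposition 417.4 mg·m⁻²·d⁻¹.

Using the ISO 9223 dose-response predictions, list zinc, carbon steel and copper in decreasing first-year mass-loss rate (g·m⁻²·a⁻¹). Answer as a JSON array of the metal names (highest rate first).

zinc: T≤10 °C ⇒ hinge +0.038·(-13.6−10) = -0.8968
  sulphur-dioxide contribution → 1.131 μm/a
  chloride contribution → 0.3471 μm/a
  total first-year rate 1.478 μm/a
  mass loss = 1.478 μm/a × 7.14 g/cm³ = 10.55 g·m⁻²·a⁻¹
carbon steel: f(T) = +0.150·(T−10) [T≤10 °C] = -3.5400
  sulphur-dioxide contribution → 1.425 μm/a
  chloride contribution → 45.53 μm/a
  ⇒ r_corr(carbon steel) = 46.95 μm/a
  mass loss = 46.95 μm/a × 7.85 g/cm³ = 368.6 g·m⁻²·a⁻¹
copper: T≤10 °C ⇒ hinge +0.126·(-13.6−10) = -2.9736
  sulphur-dioxide contribution → 0.1064 μm/a
  chloride contribution → 0.6378 μm/a
  ⇒ r_corr(copper) = 0.7443 μm/a
  mass loss = 0.7443 μm/a × 8.96 g/cm³ = 6.669 g·m⁻²·a⁻¹
Ordering by g·m⁻²·a⁻¹: carbon steel (369) > zinc (10.6) > copper (6.67)

["carbon steel", "zinc", "copper"]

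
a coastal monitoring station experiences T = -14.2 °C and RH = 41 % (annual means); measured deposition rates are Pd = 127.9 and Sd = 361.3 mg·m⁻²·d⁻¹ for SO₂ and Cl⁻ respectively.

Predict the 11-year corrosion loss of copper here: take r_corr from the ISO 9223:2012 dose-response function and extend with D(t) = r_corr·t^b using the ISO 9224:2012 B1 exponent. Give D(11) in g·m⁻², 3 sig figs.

copper: T≤10 °C ⇒ hinge +0.126·(-14.2−10) = -3.0492
  Pd branch = 0.0053·Pd^0.26·e^(0.059·RH+f) = 0.009963 μm/a
  Cl⁻ term: 0.01025·361.3^0.27·exp(0.036·41+0.049·-14.2) = 0.1097
  r_corr = 0.009963 + 0.1097 = 0.1197 μm/a
Power-law: D(11) = r_corr · 11^0.667
  D(11) = 0.1197 × 11^0.667 = 0.1197 × 4.95 = 0.5923 μm
  Mass loss = 0.5923 μm × 8.96 g/cm³ = 5.307 g·m⁻²

D(11) = 5.31 g·m⁻²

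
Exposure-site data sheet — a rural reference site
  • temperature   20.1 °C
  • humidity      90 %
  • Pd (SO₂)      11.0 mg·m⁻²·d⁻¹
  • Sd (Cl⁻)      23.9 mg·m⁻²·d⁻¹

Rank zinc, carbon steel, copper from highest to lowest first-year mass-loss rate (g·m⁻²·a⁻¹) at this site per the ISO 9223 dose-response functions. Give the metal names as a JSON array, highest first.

zinc: temperature factor f = -0.071·(10.1) = -0.7171
  SO₂ term: 0.0129·11.0^0.44·exp(0.046·90-0.7171) = 1.136
  Cl⁻ term: 0.0175·23.9^0.57·exp(0.008·90+0.085·20.1) = 1.212
  r_corr = 1.136 + 1.212 = 2.348 μm/a
  mass loss = 2.348 μm/a × 7.14 g/cm³ = 16.76 g·m⁻²·a⁻¹
carbon steel: temperature factor f = -0.054·(10.1) = -0.5454
  SO₂ term: 1.77·11.0^0.52·exp(0.02·90-0.5454) = 21.6
  Sd branch = 0.102·Sd^0.62·e^(0.033·RH+0.04·T) = 31.79 μm/a
  sum: 21.6 + 31.79 → r_corr = 53.38 μm/a
  mass loss = 53.38 μm/a × 7.85 g/cm³ = 419 g·m⁻²·a⁻¹
copper: f(T) = -0.080·(T−10) [T>10 °C] = -0.8080
  Pd branch = 0.0053·Pd^0.26·e^(0.059·RH+f) = 0.8917 μm/a
  Cl⁻ term: 0.01025·23.9^0.27·exp(0.036·90+0.049·20.1) = 1.651
  sum: 0.8917 + 1.651 → r_corr = 2.543 μm/a
  mass loss = 2.543 μm/a × 8.96 g/cm³ = 22.78 g·m⁻²·a⁻¹
Ordering by g·m⁻²·a⁻¹: carbon steel (419) > copper (22.8) > zinc (16.8)

["carbon steel", "copper", "zinc"]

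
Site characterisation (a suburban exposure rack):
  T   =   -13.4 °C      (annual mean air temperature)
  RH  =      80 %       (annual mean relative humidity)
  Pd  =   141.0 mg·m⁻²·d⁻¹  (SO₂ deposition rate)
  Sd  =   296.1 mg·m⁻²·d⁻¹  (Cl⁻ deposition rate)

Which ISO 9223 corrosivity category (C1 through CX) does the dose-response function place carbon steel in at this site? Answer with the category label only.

C3

carbon steel: T≤10 °C ⇒ hinge +0.150·(-13.4−10) = -3.5100
  Pd branch = 1.77·Pd^0.52·e^(0.02·RH+f) = 3.436 μm/a
  Sd branch = 0.102·Sd^0.62·e^(0.033·RH+0.04·T) = 28.49 μm/a
  r_corr = 3.436 + 28.49 = 31.92 μm/a
ISO 9223 Table 2 (carbon steel): 25 < 31.9 ≤ 50 μm/a ⇒ C3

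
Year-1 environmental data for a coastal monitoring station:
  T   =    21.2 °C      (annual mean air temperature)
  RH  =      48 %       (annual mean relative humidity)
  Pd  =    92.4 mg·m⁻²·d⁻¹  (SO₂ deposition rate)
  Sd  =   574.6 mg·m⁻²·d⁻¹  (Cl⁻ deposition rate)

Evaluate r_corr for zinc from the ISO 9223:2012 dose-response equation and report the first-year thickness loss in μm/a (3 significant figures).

zinc: f(T) = -0.071·(T−10) [T>10 °C] = -0.7952
  SO₂ term: 0.0129·92.4^0.44·exp(0.046·48-0.7952) = 0.3882
  Cl⁻ term: 0.0175·574.6^0.57·exp(0.008·48+0.085·21.2) = 5.824
  sum: 0.3882 + 5.824 → r_corr = 6.213 μm/a

r_corr = 6.21 μm/a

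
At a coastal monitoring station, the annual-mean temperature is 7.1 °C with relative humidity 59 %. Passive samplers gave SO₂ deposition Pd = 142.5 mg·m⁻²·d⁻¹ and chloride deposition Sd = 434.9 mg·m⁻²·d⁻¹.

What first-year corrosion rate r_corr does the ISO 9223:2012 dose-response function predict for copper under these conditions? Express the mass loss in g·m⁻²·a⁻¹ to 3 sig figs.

r_corr = 9.50 g·m⁻²·a⁻¹

copper: T≤10 °C ⇒ hinge +0.126·(7.1−10) = -0.3654
  Pd branch = 0.0053·Pd^0.26·e^(0.059·RH+f) = 0.4339 μm/a
  Sd branch = 0.01025·Sd^0.27·e^(0.036·RH+0.049·T) = 0.6261 μm/a
  r_corr = 0.4339 + 0.6261 = 1.06 μm/a
Convert to mass loss: 1.06 μm/a × 8.96 g/cm³ = 9.497 g·m⁻²·a⁻¹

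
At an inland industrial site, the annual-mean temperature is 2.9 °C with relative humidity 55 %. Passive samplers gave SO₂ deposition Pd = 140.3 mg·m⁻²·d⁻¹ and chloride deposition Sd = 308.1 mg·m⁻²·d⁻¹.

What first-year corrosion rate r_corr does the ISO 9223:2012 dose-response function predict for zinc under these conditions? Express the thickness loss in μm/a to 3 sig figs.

zinc: temperature factor f = +0.038·(-7.1) = -0.2698
  sulphur-dioxide contribution → 1.089 μm/a
  chloride contribution → 0.9115 μm/a
  total first-year rate 2 μm/a

r_corr = 2.00 μm/a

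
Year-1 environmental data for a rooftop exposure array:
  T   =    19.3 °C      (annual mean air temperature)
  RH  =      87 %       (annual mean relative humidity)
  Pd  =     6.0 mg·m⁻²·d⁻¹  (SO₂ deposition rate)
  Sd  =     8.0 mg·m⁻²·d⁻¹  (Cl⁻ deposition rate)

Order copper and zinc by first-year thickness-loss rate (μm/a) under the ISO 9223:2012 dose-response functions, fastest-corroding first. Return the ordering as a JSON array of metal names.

["copper", "zinc"]

copper: f(T) = -0.080·(T−10) [T>10 °C] = -0.7440
  SO₂ term: 0.0053·6.0^0.26·exp(0.059·87-0.7440) = 0.6803
  Cl⁻ term: 0.01025·8.0^0.27·exp(0.036·87+0.049·19.3) = 1.06
  sum: 0.6803 + 1.06 → r_corr = 1.741 μm/a
zinc: T>10 °C ⇒ hinge -0.071·(19.3−10) = -0.6603
  Pd branch = 0.0129·Pd^0.44·e^(0.046·RH+f) = 0.8022 μm/a
  Cl⁻ term: 0.0175·8.0^0.57·exp(0.008·87+0.085·19.3) = 0.5923
  sum: 0.8022 + 0.5923 → r_corr = 1.394 μm/a
Ordering by μm/a: copper (1.74) > zinc (1.39)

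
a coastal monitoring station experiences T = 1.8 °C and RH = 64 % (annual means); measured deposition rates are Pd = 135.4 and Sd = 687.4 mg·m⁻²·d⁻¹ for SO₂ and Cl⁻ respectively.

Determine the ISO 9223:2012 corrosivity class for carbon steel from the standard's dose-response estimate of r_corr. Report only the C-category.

carbon steel: T≤10 °C ⇒ hinge +0.150·(1.8−10) = -1.2300
  Pd branch = 1.77·Pd^0.52·e^(0.02·RH+f) = 23.89 μm/a
  Sd branch = 0.102·Sd^0.62·e^(0.033·RH+0.04·T) = 52.02 μm/a
  sum: 23.89 + 52.02 → r_corr = 75.91 μm/a
Category bounds: 50…80 μm/a bracket r_corr ⇒ C4

C4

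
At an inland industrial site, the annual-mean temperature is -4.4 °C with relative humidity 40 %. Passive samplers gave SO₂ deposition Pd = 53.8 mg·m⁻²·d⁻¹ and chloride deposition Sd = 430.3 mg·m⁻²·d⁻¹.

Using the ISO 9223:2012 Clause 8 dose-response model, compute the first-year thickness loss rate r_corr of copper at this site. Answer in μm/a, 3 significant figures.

copper: temperature factor f = +0.126·(-14.4) = -1.8144
  SO₂ term: 0.0053·53.8^0.26·exp(0.059·40-1.8144) = 0.02578
  Cl⁻ term: 0.01025·430.3^0.27·exp(0.036·40+0.049·-4.4) = 0.1793
  sum: 0.02578 + 0.1793 → r_corr = 0.2051 μm/a

r_corr = 0.205 μm/a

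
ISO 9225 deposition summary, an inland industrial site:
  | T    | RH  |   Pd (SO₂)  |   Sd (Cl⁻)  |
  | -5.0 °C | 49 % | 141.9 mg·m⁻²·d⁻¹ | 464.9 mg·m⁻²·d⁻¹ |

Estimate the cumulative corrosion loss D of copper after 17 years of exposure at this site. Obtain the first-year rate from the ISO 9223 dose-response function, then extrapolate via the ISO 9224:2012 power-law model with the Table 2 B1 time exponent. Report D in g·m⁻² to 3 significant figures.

copper: temperature factor f = +0.126·(-15.0) = -1.8900
  SO₂ term: 0.0053·141.9^0.26·exp(0.059·49-1.8900) = 0.0523
  Sd branch = 0.01025·Sd^0.27·e^(0.036·RH+0.049·T) = 0.2458 μm/a
  sum: 0.0523 + 0.2458 → r_corr = 0.2981 μm/a
Power-law: D(17) = r_corr · 17^0.667
  D(17) = 0.2981 × 17^0.667 = 0.2981 × 6.618 = 1.973 μm
  Mass loss = 1.973 μm × 8.96 g/cm³ = 17.68 g·m⁻²

D(17) = 17.7 g·m⁻²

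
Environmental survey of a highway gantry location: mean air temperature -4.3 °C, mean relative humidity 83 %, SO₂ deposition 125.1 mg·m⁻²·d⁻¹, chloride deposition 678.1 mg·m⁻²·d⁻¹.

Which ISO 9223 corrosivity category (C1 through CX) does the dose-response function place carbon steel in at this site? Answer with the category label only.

C5

carbon steel: f(T) = +0.150·(T−10) [T≤10 °C] = -2.1450
  sulphur-dioxide contribution → 13.42 μm/a
  chloride contribution → 75.65 μm/a
  total first-year rate 89.08 μm/a
89.1 μm/a falls in (80, 200] for carbon steel → category C5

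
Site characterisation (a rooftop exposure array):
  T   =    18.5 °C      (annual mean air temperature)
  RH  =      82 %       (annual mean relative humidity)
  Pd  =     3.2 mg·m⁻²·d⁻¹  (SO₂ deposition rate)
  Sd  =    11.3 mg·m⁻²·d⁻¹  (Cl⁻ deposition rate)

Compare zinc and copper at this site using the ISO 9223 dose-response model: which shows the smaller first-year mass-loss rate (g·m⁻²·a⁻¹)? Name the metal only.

zinc: temperature factor f = -0.071·(8.5) = -0.6035
  sulphur-dioxide contribution → 0.5116 μm/a
  chloride contribution → 0.6473 μm/a
  ⇒ r_corr(zinc) = 1.159 μm/a
  mass loss = 1.159 μm/a × 7.14 g/cm³ = 8.275 g·m⁻²·a⁻¹
copper: temperature factor f = -0.080·(8.5) = -0.6800
  sulphur-dioxide contribution → 0.4586 μm/a
  chloride contribution → 0.9349 μm/a
  total first-year rate 1.394 μm/a
  mass loss = 1.394 μm/a × 8.96 g/cm³ = 12.49 g·m⁻²·a⁻¹
Ordering by g·m⁻²·a⁻¹: copper (12.5) > zinc (8.27)

zinc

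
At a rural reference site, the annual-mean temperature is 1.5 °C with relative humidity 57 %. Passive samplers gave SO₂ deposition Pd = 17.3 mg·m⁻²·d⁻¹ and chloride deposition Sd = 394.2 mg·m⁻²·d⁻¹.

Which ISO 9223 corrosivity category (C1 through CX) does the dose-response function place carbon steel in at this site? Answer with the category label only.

carbon steel: T≤10 °C ⇒ hinge +0.150·(1.5−10) = -1.2750
  Pd branch = 1.77·Pd^0.52·e^(0.02·RH+f) = 6.81 μm/a
  Sd branch = 0.102·Sd^0.62·e^(0.033·RH+0.04·T) = 28.9 μm/a
  r_corr = 6.81 + 28.9 = 35.71 μm/a
ISO 9223 Table 2 (carbon steel): 25 < 35.7 ≤ 50 μm/a ⇒ C3

C3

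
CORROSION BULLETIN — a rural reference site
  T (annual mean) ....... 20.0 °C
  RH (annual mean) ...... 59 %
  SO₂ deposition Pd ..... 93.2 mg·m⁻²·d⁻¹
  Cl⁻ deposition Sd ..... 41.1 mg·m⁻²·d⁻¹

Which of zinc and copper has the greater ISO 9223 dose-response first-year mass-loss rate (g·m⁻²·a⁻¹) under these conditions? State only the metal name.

zinc

zinc: temperature factor f = -0.071·(10.0) = -0.7100
  SO₂ term: 0.0129·93.2^0.44·exp(0.046·59-0.7100) = 0.7038
  Sd branch = 0.0175·Sd^0.57·e^(0.008·RH+0.085·T) = 1.277 μm/a
  sum: 0.7038 + 1.277 → r_corr = 1.981 μm/a
  mass loss = 1.981 μm/a × 7.14 g/cm³ = 14.14 g·m⁻²·a⁻¹
copper: temperature factor f = -0.080·(10.0) = -0.8000
  Pd branch = 0.0053·Pd^0.26·e^(0.059·RH+f) = 0.2516 μm/a
  Sd branch = 0.01025·Sd^0.27·e^(0.036·RH+0.049·T) = 0.623 μm/a
  sum: 0.2516 + 0.623 → r_corr = 0.8746 μm/a
  mass loss = 0.8746 μm/a × 8.96 g/cm³ = 7.836 g·m⁻²·a⁻¹
Ordering by g·m⁻²·a⁻¹: zinc (14.1) > copper (7.84)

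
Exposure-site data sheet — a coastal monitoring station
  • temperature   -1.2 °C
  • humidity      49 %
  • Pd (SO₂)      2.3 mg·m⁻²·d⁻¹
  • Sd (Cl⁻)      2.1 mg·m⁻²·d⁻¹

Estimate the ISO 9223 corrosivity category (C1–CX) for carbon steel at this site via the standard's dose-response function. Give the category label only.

carbon steel: f(T) = +0.150·(T−10) [T≤10 °C] = -1.6800
  Pd branch = 1.77·Pd^0.52·e^(0.02·RH+f) = 1.355 μm/a
  Cl⁻ term: 0.102·2.1^0.62·exp(0.033·49+0.04·-1.2) = 0.7759
  sum: 1.355 + 0.7759 → r_corr = 2.131 μm/a
Category bounds: 1.3…25 μm/a bracket r_corr ⇒ C2

C2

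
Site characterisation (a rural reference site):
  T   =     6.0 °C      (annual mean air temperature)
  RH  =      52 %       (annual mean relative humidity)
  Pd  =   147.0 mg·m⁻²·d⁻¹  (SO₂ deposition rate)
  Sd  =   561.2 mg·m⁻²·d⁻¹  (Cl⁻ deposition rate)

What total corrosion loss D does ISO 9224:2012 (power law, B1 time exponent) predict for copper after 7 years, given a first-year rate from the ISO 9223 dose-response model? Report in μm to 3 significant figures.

D(7) = 2.73 μm

copper: T≤10 °C ⇒ hinge +0.126·(6.0−10) = -0.5040
  SO₂ term: 0.0053·147.0^0.26·exp(0.059·52-0.5040) = 0.2519
  Sd branch = 0.01025·Sd^0.27·e^(0.036·RH+0.049·T) = 0.4939 μm/a
  sum: 0.2519 + 0.4939 → r_corr = 0.7459 μm/a
Power-law: D(7) = r_corr · 7^0.667
  D(7) = 0.7459 × 7^0.667 = 0.7459 × 3.662 = 2.731 μm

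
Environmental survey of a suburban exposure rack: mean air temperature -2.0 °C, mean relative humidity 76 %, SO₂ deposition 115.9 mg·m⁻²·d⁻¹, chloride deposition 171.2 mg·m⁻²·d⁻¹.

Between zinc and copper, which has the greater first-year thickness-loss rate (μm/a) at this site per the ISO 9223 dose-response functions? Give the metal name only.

zinc: T≤10 °C ⇒ hinge +0.038·(-2.0−10) = -0.4560
  sulphur-dioxide contribution → 2.183 μm/a
  chloride contribution → 0.5086 μm/a
  total first-year rate 2.692 μm/a
copper: T≤10 °C ⇒ hinge +0.126·(-2.0−10) = -1.5120
  sulphur-dioxide contribution → 0.3562 μm/a
  chloride contribution → 0.5747 μm/a
  ⇒ r_corr(copper) = 0.9309 μm/a
Ordering by μm/a: zinc (2.69) > copper (0.931)

zinc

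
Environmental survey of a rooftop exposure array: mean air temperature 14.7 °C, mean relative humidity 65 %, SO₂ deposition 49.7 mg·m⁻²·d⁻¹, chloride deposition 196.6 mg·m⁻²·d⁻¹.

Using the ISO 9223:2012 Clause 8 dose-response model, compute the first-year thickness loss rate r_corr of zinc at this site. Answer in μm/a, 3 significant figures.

r_corr = 3.11 μm/a

zinc: temperature factor f = -0.071·(4.7) = -0.3337
  SO₂ term: 0.0129·49.7^0.44·exp(0.046·65-0.3337) = 1.025
  Cl⁻ term: 0.0175·196.6^0.57·exp(0.008·65+0.085·14.7) = 2.084
  r_corr = 1.025 + 2.084 = 3.109 μm/a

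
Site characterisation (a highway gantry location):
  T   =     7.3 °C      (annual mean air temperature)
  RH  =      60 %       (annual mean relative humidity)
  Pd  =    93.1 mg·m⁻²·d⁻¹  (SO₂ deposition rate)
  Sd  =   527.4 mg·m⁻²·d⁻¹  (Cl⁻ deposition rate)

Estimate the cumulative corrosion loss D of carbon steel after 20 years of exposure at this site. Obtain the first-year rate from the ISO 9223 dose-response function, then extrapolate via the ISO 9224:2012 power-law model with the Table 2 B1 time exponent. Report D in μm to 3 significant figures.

D(20) = 429 μm

carbon steel: T≤10 °C ⇒ hinge +0.150·(7.3−10) = -0.4050
  Pd branch = 1.77·Pd^0.52·e^(0.02·RH+f) = 41.41 μm/a
  Cl⁻ term: 0.102·527.4^0.62·exp(0.033·60+0.04·7.3) = 48.2
  sum: 41.41 + 48.2 → r_corr = 89.61 μm/a
ISO 9224: D(t) = r_corr · t^b with b = 0.523 (carbon steel, B1)
  D(20) = 89.61 × 20^0.523 = 89.61 × 4.791 = 429.3 μm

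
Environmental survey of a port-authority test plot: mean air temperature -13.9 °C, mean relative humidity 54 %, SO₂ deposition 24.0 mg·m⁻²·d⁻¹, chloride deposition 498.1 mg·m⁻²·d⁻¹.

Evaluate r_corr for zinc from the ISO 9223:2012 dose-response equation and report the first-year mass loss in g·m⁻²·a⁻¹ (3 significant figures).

zinc: f(T) = +0.038·(T−10) [T≤10 °C] = -0.9082
  SO₂ term: 0.0129·24.0^0.44·exp(0.046·54-0.9082) = 0.2525
  Sd branch = 0.0175·Sd^0.57·e^(0.008·RH+0.085·T) = 0.2851 μm/a
  r_corr = 0.2525 + 0.2851 = 0.5376 μm/a
Convert to mass loss: 0.5376 μm/a × 7.14 g/cm³ = 3.838 g·m⁻²·a⁻¹

r_corr = 3.84 g·m⁻²·a⁻¹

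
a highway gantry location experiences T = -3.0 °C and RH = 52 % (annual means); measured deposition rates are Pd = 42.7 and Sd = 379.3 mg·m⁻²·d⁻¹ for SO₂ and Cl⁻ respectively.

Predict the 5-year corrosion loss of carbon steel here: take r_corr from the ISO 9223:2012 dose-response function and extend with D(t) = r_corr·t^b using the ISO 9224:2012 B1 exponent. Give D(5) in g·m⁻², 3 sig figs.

carbon steel: f(T) = +0.150·(T−10) [T≤10 °C] = -1.9500
  Pd branch = 1.77·Pd^0.52·e^(0.02·RH+f) = 5.019 μm/a
  Sd branch = 0.102·Sd^0.62·e^(0.033·RH+0.04·T) = 19.98 μm/a
  sum: 5.019 + 19.98 → r_corr = 25 μm/a
Long-term exponent b (ISO 9224 Table 2, B1) = 0.523
  D(5) = 25 × 5^0.523 = 25 × 2.32 = 58.02 μm
  Mass loss = 58.02 μm × 7.85 g/cm³ = 455.4 g·m⁻²

D(5) = 455 g·m⁻²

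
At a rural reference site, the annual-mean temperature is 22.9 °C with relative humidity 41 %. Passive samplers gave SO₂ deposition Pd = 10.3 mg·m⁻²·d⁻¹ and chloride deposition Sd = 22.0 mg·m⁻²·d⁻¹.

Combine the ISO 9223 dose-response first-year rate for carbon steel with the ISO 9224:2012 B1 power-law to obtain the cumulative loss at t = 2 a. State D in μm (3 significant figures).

carbon steel: f(T) = -0.054·(T−10) [T>10 °C] = -0.6966
  sulphur-dioxide contribution → 6.733 μm/a
  chloride contribution → 6.704 μm/a
  ⇒ r_corr(carbon steel) = 13.44 μm/a
ISO 9224: D(t) = r_corr · t^b with b = 0.523 (carbon steel, B1)
  D(2) = 13.44 × 2^0.523 = 13.44 × 1.437 = 19.31 μm

D(2) = 19.3 μm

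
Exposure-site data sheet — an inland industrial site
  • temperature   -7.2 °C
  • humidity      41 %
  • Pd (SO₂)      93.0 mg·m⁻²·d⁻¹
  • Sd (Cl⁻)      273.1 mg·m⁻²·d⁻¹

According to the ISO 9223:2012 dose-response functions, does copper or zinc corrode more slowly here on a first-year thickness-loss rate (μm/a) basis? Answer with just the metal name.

copper: f(T) = +0.126·(T−10) [T≤10 °C] = -2.1672
  sulphur-dioxide contribution → 0.02215 μm/a
  chloride contribution → 0.1433 μm/a
  total first-year rate 0.1655 μm/a
zinc: T≤10 °C ⇒ hinge +0.038·(-7.2−10) = -0.6536
  sulphur-dioxide contribution → 0.325 μm/a
  chloride contribution → 0.3224 μm/a
  ⇒ r_corr(zinc) = 0.6475 μm/a
Ordering by μm/a: zinc (0.647) > copper (0.165)

copper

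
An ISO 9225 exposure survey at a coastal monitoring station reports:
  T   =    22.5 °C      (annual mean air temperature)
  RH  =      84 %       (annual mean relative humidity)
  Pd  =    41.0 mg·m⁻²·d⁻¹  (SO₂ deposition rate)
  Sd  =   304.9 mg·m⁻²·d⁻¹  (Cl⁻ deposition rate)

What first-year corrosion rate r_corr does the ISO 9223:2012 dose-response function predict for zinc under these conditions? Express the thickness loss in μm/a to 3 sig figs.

zinc: temperature factor f = -0.071·(12.5) = -0.8875
  Pd branch = 0.0129·Pd^0.44·e^(0.046·RH+f) = 1.297 μm/a
  Cl⁻ term: 0.0175·304.9^0.57·exp(0.008·84+0.085·22.5) = 6.046
  sum: 1.297 + 6.046 → r_corr = 7.342 μm/a

r_corr = 7.34 μm/a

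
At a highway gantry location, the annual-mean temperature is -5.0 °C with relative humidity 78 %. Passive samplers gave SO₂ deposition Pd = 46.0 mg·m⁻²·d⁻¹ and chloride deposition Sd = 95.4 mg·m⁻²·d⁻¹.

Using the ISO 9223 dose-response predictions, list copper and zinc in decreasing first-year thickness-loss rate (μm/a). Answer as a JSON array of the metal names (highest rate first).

["zinc", "copper"]

copper: f(T) = +0.126·(T−10) [T≤10 °C] = -1.8900
  SO₂ term: 0.0053·46.0^0.26·exp(0.059·78-1.8900) = 0.216
  Sd branch = 0.01025·Sd^0.27·e^(0.036·RH+0.049·T) = 0.4553 μm/a
  sum: 0.216 + 0.4553 → r_corr = 0.6713 μm/a
zinc: T≤10 °C ⇒ hinge +0.038·(-5.0−10) = -0.5700
  SO₂ term: 0.0129·46.0^0.44·exp(0.046·78-0.5700) = 1.422
  Cl⁻ term: 0.0175·95.4^0.57·exp(0.008·78+0.085·-5.0) = 0.2869
  r_corr = 1.422 + 0.2869 = 1.709 μm/a
Ordering by μm/a: zinc (1.71) > copper (0.671)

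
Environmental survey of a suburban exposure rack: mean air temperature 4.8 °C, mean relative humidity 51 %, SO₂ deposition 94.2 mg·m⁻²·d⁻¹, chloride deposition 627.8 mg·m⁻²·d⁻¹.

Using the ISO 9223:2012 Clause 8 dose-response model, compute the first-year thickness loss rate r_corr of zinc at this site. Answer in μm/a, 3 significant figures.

zinc: f(T) = +0.038·(T−10) [T≤10 °C] = -0.1976
  SO₂ term: 0.0129·94.2^0.44·exp(0.046·51-0.1976) = 0.817
  Sd branch = 0.0175·Sd^0.57·e^(0.008·RH+0.085·T) = 1.557 μm/a
  sum: 0.817 + 1.557 → r_corr = 2.374 μm/a

r_corr = 2.37 μm/a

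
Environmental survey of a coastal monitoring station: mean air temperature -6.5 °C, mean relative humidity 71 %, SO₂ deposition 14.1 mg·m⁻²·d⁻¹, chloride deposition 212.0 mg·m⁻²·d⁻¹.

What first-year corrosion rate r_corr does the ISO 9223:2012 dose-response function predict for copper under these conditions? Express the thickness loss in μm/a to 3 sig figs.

r_corr = 0.495 μm/a

copper: f(T) = +0.126·(T−10) [T≤10 °C] = -2.0790
  SO₂ term: 0.0053·14.1^0.26·exp(0.059·71-2.0790) = 0.08698
  Sd branch = 0.01025·Sd^0.27·e^(0.036·RH+0.049·T) = 0.4079 μm/a
  r_corr = 0.08698 + 0.4079 = 0.4949 μm/a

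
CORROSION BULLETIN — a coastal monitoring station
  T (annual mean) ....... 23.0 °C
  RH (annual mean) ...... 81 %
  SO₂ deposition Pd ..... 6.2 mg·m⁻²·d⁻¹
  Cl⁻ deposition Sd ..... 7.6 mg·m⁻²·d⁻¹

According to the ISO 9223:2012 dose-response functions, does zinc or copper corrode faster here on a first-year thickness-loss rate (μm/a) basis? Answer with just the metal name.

copper

zinc: T>10 °C ⇒ hinge -0.071·(23.0−10) = -0.9230
  Pd branch = 0.0129·Pd^0.44·e^(0.046·RH+f) = 0.4749 μm/a
  Cl⁻ term: 0.0175·7.6^0.57·exp(0.008·81+0.085·23.0) = 0.7509
  r_corr = 0.4749 + 0.7509 = 1.226 μm/a
copper: temperature factor f = -0.080·(13.0) = -1.0400
  Pd branch = 0.0053·Pd^0.26·e^(0.059·RH+f) = 0.3582 μm/a
  Sd branch = 0.01025·Sd^0.27·e^(0.036·RH+0.049·T) = 1.01 μm/a
  r_corr = 0.3582 + 1.01 = 1.368 μm/a
Ordering by μm/a: copper (1.37) > zinc (1.23)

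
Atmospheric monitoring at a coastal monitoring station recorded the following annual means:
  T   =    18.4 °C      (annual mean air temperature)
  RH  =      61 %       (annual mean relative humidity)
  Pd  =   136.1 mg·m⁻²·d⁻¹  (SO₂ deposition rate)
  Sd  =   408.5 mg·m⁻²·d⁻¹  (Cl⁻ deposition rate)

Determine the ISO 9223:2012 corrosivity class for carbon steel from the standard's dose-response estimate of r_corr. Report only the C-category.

carbon steel: f(T) = -0.054·(T−10) [T>10 °C] = -0.4536
  Pd branch = 1.77·Pd^0.52·e^(0.02·RH+f) = 49.03 μm/a
  Sd branch = 0.102·Sd^0.62·e^(0.033·RH+0.04·T) = 66.28 μm/a
  sum: 49.03 + 66.28 → r_corr = 115.3 μm/a
115 μm/a falls in (80, 200] for carbon steel → category C5

C5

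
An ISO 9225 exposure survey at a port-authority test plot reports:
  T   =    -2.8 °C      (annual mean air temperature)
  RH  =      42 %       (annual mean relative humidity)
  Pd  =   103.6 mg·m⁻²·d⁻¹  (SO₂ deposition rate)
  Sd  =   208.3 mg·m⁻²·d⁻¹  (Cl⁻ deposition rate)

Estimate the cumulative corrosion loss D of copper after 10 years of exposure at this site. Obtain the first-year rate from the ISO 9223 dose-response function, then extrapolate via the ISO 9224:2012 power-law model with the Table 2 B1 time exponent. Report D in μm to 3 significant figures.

D(10) = 0.991 μm

copper: temperature factor f = +0.126·(-12.8) = -1.6128
  SO₂ term: 0.0053·103.6^0.26·exp(0.059·42-1.6128) = 0.04207
  Cl⁻ term: 0.01025·208.3^0.27·exp(0.036·42+0.049·-2.8) = 0.1713
  r_corr = 0.04207 + 0.1713 = 0.2134 μm/a
Power-law: D(10) = r_corr · 10^0.667
  D(10) = 0.2134 × 10^0.667 = 0.2134 × 4.645 = 0.9913 μm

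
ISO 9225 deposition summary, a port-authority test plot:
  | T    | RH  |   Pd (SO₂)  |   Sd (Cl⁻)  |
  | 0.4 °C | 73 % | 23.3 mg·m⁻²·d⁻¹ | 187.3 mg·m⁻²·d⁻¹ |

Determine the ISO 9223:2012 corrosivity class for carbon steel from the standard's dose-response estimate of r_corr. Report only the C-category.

C3

carbon steel: T≤10 °C ⇒ hinge +0.150·(0.4−10) = -1.4400
  SO₂ term: 1.77·23.3^0.52·exp(0.02·73-1.4400) = 9.283
  Cl⁻ term: 0.102·187.3^0.62·exp(0.033·73+0.04·0.4) = 29.56
  r_corr = 9.283 + 29.56 = 38.85 μm/a
Category bounds: 25…50 μm/a bracket r_corr ⇒ C3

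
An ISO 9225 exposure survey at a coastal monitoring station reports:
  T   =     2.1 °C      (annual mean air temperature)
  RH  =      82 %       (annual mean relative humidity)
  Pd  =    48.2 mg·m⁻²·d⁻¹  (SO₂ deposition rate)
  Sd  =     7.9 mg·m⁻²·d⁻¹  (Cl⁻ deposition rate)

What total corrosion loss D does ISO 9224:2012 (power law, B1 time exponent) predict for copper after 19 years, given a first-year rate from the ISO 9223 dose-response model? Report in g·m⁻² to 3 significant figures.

D(19) = 67.5 g·m⁻²

copper: f(T) = +0.126·(T−10) [T≤10 °C] = -0.9954
  Pd branch = 0.0053·Pd^0.26·e^(0.059·RH+f) = 0.6772 μm/a
  Cl⁻ term: 0.01025·7.9^0.27·exp(0.036·82+0.049·2.1) = 0.38
  r_corr = 0.6772 + 0.38 = 1.057 μm/a
ISO 9224: D(t) = r_corr · t^b with b = 0.667 (copper, B1)
  D(19) = 1.057 × 19^0.667 = 1.057 × 7.127 = 7.535 μm
  Mass loss = 7.535 μm × 8.96 g/cm³ = 67.51 g·m⁻²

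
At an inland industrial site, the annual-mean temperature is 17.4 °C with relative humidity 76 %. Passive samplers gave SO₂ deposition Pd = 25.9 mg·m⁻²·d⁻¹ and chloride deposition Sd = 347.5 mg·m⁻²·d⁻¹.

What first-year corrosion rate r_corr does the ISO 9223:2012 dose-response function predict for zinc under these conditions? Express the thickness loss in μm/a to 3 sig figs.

r_corr = 5.01 μm/a

zinc: T>10 °C ⇒ hinge -0.071·(17.4−10) = -0.5254
  Pd branch = 0.0129·Pd^0.44·e^(0.046·RH+f) = 1.053 μm/a
  Cl⁻ term: 0.0175·347.5^0.57·exp(0.008·76+0.085·17.4) = 3.961
  sum: 1.053 + 3.961 → r_corr = 5.014 μm/a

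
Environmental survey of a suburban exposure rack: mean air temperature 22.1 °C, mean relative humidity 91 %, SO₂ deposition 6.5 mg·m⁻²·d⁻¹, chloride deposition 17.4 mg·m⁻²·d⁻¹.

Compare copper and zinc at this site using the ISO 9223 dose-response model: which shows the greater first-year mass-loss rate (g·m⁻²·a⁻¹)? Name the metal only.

copper

copper: f(T) = -0.080·(T−10) [T>10 °C] = -0.9680
  sulphur-dioxide contribution → 0.703 μm/a
  chloride contribution → 1.733 μm/a
  total first-year rate 2.436 μm/a
  mass loss = 2.436 μm/a × 8.96 g/cm³ = 21.82 g·m⁻²·a⁻¹
zinc: T>10 °C ⇒ hinge -0.071·(22.1−10) = -0.8591
  sulphur-dioxide contribution → 0.8187 μm/a
  chloride contribution → 1.208 μm/a
  ⇒ r_corr(zinc) = 2.027 μm/a
  mass loss = 2.027 μm/a × 7.14 g/cm³ = 14.47 g·m⁻²·a⁻¹
Ordering by g·m⁻²·a⁻¹: copper (21.8) > zinc (14.5)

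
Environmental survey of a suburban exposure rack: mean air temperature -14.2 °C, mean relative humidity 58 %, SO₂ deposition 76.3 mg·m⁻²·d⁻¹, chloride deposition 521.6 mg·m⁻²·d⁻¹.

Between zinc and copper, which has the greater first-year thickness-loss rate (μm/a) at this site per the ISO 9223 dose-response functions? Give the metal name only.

zinc

zinc: T≤10 °C ⇒ hinge +0.038·(-14.2−10) = -0.9196
  sulphur-dioxide contribution → 0.4991 μm/a
  chloride contribution → 0.2946 μm/a
  total first-year rate 0.7937 μm/a
copper: f(T) = +0.126·(T−10) [T≤10 °C] = -3.0492
  sulphur-dioxide contribution → 0.02375 μm/a
  chloride contribution → 0.2234 μm/a
  ⇒ r_corr(copper) = 0.2471 μm/a
Ordering by μm/a: zinc (0.794) > copper (0.247)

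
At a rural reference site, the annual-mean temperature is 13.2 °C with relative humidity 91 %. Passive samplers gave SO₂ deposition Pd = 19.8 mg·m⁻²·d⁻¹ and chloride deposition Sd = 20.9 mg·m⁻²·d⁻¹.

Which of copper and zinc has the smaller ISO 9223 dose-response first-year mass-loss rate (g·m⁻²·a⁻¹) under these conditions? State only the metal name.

copper: T>10 °C ⇒ hinge -0.080·(13.2−10) = -0.2560
  SO₂ term: 0.0053·19.8^0.26·exp(0.059·91-0.2560) = 1.914
  Cl⁻ term: 0.01025·20.9^0.27·exp(0.036·91+0.049·13.2) = 1.177
  r_corr = 1.914 + 1.177 = 3.091 μm/a
  mass loss = 3.091 μm/a × 8.96 g/cm³ = 27.7 g·m⁻²·a⁻¹
zinc: T>10 °C ⇒ hinge -0.071·(13.2−10) = -0.2272
  SO₂ term: 0.0129·19.8^0.44·exp(0.046·91-0.2272) = 2.514
  Sd branch = 0.0175·Sd^0.57·e^(0.008·RH+0.085·T) = 0.6295 μm/a
  sum: 2.514 + 0.6295 → r_corr = 3.144 μm/a
  mass loss = 3.144 μm/a × 7.14 g/cm³ = 22.45 g·m⁻²·a⁻¹
Ordering by g·m⁻²·a⁻¹: copper (27.7) > zinc (22.4)

zinc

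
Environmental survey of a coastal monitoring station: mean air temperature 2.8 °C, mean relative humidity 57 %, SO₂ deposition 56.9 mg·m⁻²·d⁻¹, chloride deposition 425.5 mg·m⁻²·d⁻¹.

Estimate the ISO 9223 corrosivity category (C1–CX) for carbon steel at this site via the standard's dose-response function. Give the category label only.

carbon steel: f(T) = +0.150·(T−10) [T≤10 °C] = -1.0800
  Pd branch = 1.77·Pd^0.52·e^(0.02·RH+f) = 15.37 μm/a
  Cl⁻ term: 0.102·425.5^0.62·exp(0.033·57+0.04·2.8) = 31.92
  sum: 15.37 + 31.92 → r_corr = 47.29 μm/a
ISO 9223 Table 2 (carbon steel): 25 < 47.3 ≤ 50 μm/a ⇒ C3

C3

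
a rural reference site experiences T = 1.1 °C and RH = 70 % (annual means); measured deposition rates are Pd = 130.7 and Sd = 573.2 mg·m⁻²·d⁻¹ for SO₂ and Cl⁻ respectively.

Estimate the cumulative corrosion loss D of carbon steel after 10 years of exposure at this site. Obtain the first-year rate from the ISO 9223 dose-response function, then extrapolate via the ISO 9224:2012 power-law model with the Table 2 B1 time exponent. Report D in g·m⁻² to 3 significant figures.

D(10) = 2.07e+03 g·m⁻²

carbon steel: T≤10 °C ⇒ hinge +0.150·(1.1−10) = -1.3350
  Pd branch = 1.77·Pd^0.52·e^(0.02·RH+f) = 23.8 μm/a
  Sd branch = 0.102·Sd^0.62·e^(0.033·RH+0.04·T) = 55.09 μm/a
  sum: 23.8 + 55.09 → r_corr = 78.9 μm/a
Power-law: D(10) = r_corr · 10^0.523
  D(10) = 78.9 × 10^0.523 = 78.9 × 3.334 = 263.1 μm
  Mass loss = 263.1 μm × 7.85 g/cm³ = 2065 g·m⁻²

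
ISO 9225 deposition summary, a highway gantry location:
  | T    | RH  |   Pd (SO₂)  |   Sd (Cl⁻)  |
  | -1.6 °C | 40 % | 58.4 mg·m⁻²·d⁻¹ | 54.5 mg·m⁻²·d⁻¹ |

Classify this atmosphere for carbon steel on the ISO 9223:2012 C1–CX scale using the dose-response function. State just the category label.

carbon steel: T≤10 °C ⇒ hinge +0.150·(-1.6−10) = -1.7400
  SO₂ term: 1.77·58.4^0.52·exp(0.02·40-1.7400) = 5.732
  Cl⁻ term: 0.102·54.5^0.62·exp(0.033·40+0.04·-1.6) = 4.272
  r_corr = 5.732 + 4.272 = 10 μm/a
Category bounds: 1.3…25 μm/a bracket r_corr ⇒ C2

C2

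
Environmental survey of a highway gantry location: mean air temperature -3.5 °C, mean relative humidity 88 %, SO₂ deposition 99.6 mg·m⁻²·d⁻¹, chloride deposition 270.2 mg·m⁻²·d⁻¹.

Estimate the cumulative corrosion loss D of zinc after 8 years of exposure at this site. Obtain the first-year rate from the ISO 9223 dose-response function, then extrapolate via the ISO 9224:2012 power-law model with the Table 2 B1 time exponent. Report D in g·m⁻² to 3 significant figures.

D(8) = 154 g·m⁻²

zinc: temperature factor f = +0.038·(-13.5) = -0.5130
  sulphur-dioxide contribution → 3.35 μm/a
  chloride contribution → 0.6392 μm/a
  total first-year rate 3.989 μm/a
ISO 9224: D(t) = r_corr · t^b with b = 0.813 (zinc, B1)
  D(8) = 3.989 × 8^0.813 = 3.989 × 5.423 = 21.63 μm
  Mass loss = 21.63 μm × 7.14 g/cm³ = 154.5 g·m⁻²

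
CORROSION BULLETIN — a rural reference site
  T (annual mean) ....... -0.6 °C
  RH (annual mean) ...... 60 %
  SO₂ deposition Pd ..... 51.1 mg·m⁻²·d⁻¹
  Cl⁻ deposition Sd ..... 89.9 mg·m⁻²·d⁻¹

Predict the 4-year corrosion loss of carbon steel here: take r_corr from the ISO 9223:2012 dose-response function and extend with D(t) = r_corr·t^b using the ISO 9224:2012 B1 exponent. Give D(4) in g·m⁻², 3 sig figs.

D(4) = 340 g·m⁻²

carbon steel: temperature factor f = +0.150·(-10.6) = -1.5900
  SO₂ term: 1.77·51.1^0.52·exp(0.02·60-1.5900) = 9.268
  Sd branch = 0.102·Sd^0.62·e^(0.033·RH+0.04·T) = 11.73 μm/a
  sum: 9.268 + 11.73 → r_corr = 21 μm/a
Power-law: D(4) = r_corr · 4^0.523
  D(4) = 21 × 4^0.523 = 21 × 2.065 = 43.36 μm
  Mass loss = 43.36 μm × 7.85 g/cm³ = 340.4 g·m⁻²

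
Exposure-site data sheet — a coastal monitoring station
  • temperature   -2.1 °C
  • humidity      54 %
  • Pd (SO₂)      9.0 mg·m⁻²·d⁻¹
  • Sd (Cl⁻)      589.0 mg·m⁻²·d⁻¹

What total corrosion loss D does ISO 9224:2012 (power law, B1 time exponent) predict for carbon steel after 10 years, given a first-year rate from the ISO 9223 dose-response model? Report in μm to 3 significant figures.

carbon steel: temperature factor f = +0.150·(-12.1) = -1.8150
  Pd branch = 1.77·Pd^0.52·e^(0.02·RH+f) = 2.661 μm/a
  Cl⁻ term: 0.102·589.0^0.62·exp(0.033·54+0.04·-2.1) = 29.07
  r_corr = 2.661 + 29.07 = 31.73 μm/a
Power-law: D(10) = r_corr · 10^0.523
  D(10) = 31.73 × 10^0.523 = 31.73 × 3.334 = 105.8 μm

D(10) = 106 μm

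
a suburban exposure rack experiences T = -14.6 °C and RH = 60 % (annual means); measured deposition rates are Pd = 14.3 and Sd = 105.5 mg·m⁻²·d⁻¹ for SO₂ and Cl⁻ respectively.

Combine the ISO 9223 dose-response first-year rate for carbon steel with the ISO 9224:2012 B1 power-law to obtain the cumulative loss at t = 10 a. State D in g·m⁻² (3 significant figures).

carbon steel: T≤10 °C ⇒ hinge +0.150·(-14.6−10) = -3.6900
  sulphur-dioxide contribution → 0.5853 μm/a
  chloride contribution → 7.401 μm/a
  total first-year rate 7.986 μm/a
Long-term exponent b (ISO 9224 Table 2, B1) = 0.523
  D(10) = 7.986 × 10^0.523 = 7.986 × 3.334 = 26.63 μm
  Mass loss = 26.63 μm × 7.85 g/cm³ = 209 g·m⁻²

D(10) = 209 g·m⁻²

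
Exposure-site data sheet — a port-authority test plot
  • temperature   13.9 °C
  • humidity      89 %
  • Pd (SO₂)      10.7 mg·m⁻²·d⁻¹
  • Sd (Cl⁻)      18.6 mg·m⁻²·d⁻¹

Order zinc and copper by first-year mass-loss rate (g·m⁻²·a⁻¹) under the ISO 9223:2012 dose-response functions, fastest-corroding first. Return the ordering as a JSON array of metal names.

["copper", "zinc"]

zinc: temperature factor f = -0.071·(3.9) = -0.2769
  Pd branch = 0.0129·Pd^0.44·e^(0.046·RH+f) = 1.664 μm/a
  Sd branch = 0.0175·Sd^0.57·e^(0.008·RH+0.085·T) = 0.6152 μm/a
  r_corr = 1.664 + 0.6152 = 2.28 μm/a
  mass loss = 2.28 μm/a × 7.14 g/cm³ = 16.28 g·m⁻²·a⁻¹
copper: T>10 °C ⇒ hinge -0.080·(13.9−10) = -0.3120
  SO₂ term: 0.0053·10.7^0.26·exp(0.059·89-0.3120) = 1.371
  Cl⁻ term: 0.01025·18.6^0.27·exp(0.036·89+0.049·13.9) = 1.098
  r_corr = 1.371 + 1.098 = 2.469 μm/a
  mass loss = 2.469 μm/a × 8.96 g/cm³ = 22.12 g·m⁻²·a⁻¹
Ordering by g·m⁻²·a⁻¹: copper (22.1) > zinc (16.3)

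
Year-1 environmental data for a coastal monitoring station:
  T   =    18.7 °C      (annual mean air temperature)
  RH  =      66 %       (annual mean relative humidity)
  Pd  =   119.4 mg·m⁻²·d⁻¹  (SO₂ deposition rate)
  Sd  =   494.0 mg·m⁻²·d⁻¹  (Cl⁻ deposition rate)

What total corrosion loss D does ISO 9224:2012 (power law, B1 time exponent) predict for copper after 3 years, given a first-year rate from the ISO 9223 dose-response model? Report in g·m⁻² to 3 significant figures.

copper: T>10 °C ⇒ hinge -0.080·(18.7−10) = -0.6960
  Pd branch = 0.0053·Pd^0.26·e^(0.059·RH+f) = 0.45 μm/a
  Cl⁻ term: 0.01025·494.0^0.27·exp(0.036·66+0.049·18.7) = 1.472
  r_corr = 0.45 + 1.472 = 1.922 μm/a
Long-term exponent b (ISO 9224 Table 2, B1) = 0.667
  D(3) = 1.922 × 3^0.667 = 1.922 × 2.081 = 3.999 μm
  Mass loss = 3.999 μm × 8.96 g/cm³ = 35.83 g·m⁻²

D(3) = 35.8 g·m⁻²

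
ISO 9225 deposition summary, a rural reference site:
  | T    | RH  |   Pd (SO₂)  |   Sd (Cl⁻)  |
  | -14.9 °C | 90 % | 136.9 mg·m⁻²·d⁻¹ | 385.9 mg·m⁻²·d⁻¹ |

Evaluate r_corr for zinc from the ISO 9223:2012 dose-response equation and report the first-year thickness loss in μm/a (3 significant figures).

zinc: f(T) = +0.038·(T−10) [T≤10 °C] = -0.9462
  sulphur-dioxide contribution → 2.739 μm/a
  chloride contribution → 0.302 μm/a
  ⇒ r_corr(zinc) = 3.041 μm/a

r_corr = 3.04 μm/a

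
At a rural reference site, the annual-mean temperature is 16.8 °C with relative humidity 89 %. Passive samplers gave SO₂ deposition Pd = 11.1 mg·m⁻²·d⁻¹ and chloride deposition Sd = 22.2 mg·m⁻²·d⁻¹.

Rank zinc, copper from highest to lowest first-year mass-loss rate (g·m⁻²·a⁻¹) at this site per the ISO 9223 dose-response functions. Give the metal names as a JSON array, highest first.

zinc: temperature factor f = -0.071·(6.8) = -0.4828
  Pd branch = 0.0129·Pd^0.44·e^(0.046·RH+f) = 1.377 μm/a
  Cl⁻ term: 0.0175·22.2^0.57·exp(0.008·89+0.085·16.8) = 0.8707
  sum: 1.377 + 0.8707 → r_corr = 2.247 μm/a
  mass loss = 2.247 μm/a × 7.14 g/cm³ = 16.05 g·m⁻²·a⁻¹
copper: f(T) = -0.080·(T−10) [T>10 °C] = -0.5440
  SO₂ term: 0.0053·11.1^0.26·exp(0.059·89-0.5440) = 1.097
  Sd branch = 0.01025·Sd^0.27·e^(0.036·RH+0.049·T) = 1.328 μm/a
  sum: 1.097 + 1.328 → r_corr = 2.425 μm/a
  mass loss = 2.425 μm/a × 8.96 g/cm³ = 21.73 g·m⁻²·a⁻¹
Ordering by g·m⁻²·a⁻¹: copper (21.7) > zinc (16)

["copper", "zinc"]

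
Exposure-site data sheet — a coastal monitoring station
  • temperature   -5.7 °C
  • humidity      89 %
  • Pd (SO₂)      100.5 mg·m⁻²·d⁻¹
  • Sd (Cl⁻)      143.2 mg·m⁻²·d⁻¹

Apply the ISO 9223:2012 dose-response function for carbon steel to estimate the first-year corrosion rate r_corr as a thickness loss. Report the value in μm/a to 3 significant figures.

carbon steel: temperature factor f = +0.150·(-15.7) = -2.3550
  Pd branch = 1.77·Pd^0.52·e^(0.02·RH+f) = 10.95 μm/a
  Sd branch = 0.102·Sd^0.62·e^(0.033·RH+0.04·T) = 33.25 μm/a
  sum: 10.95 + 33.25 → r_corr = 44.2 μm/a

r_corr = 44.2 μm/a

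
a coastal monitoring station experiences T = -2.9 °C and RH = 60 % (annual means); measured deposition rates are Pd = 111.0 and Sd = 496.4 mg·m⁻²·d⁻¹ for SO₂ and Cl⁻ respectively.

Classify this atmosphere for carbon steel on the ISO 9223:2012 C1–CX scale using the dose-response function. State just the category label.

carbon steel: f(T) = +0.150·(T−10) [T≤10 °C] = -1.9350
  SO₂ term: 1.77·111.0^0.52·exp(0.02·60-1.9350) = 9.825
  Cl⁻ term: 0.102·496.4^0.62·exp(0.033·60+0.04·-2.9) = 30.87
  r_corr = 9.825 + 30.87 = 40.7 μm/a
ISO 9223 Table 2 (carbon steel): 25 < 40.7 ≤ 50 μm/a ⇒ C3

C3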